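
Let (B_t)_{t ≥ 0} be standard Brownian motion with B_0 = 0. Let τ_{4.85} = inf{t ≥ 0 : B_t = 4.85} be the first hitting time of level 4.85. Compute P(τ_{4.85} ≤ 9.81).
P(τ_{4.85} ≤ 9.81) = 2(1 − Φ(4.85/√9.81)) = 2(1 − Φ(1.5485)) ≈ 0.1215

By the reflection principle for standard BM, P(τ_b ≤ t) = 2 · P(B_t ≥ b). Since B_t ~ N(0, t), P(B_t ≥ 4.85) = 1 − Φ(4.85/√t) = 1 − Φ(4.85/√9.81) = 1 − Φ(1.5485) ≈ 0.06075. Doubling: P(τ_{4.85} ≤ 9.81) ≈ 2 · 0.06075 = 0.12150 ≈ 0.1215.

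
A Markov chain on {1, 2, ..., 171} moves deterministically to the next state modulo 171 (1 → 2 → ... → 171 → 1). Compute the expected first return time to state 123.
E[T_123 | X_0 = 123] = 171

The chain cycles deterministically, so starting at state 123 it returns in exactly 171 steps. Equivalently, the stationary distribution is uniform π_j = 1/171 for every state j, so by Kac's formula E[T_123] = 1/π_123 = 171.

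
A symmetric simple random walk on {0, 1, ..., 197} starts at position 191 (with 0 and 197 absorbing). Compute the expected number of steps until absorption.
E[τ | X_0 = 191] = 1146

Let v_k = E[τ | X_0 = k]. Boundary: v_0 = v_197 = 0. Recurrence: v_k = 1 + (v_{k-1} + v_{k+1})/2 for 1 ≤ k ≤ 196. The particular solution to v_k − (v_{k-1} + v_{k+1})/2 = 1 is v_k = −k^2. Adding homogeneous solution A + B k and matching boundaries gives v_k = k (197 − k). Substituting k = 191: v_191 = 191 · 6 = 1146.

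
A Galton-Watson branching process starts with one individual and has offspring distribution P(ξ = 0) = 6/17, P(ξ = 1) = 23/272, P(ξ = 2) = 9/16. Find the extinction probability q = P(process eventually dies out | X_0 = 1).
q = 32/51

The pgf is f(s) = 6/17 + 23/272·s + 9/16·s². The extinction probability q is the smallest fixed point of f in [0, 1]. Setting s = f(s):
  9/16·s² + (23/272 − 1)·s + 6/17 = 0
  9/16·s² − (6/17 + 9/16)·s + 6/17 = 0
which factors as (s − 1)·(9/16·s − 6/17) = 0, giving roots s = 1 and s = (6/17)/(9/16) = 32/51.
Mean offspring μ = 23/272 + 2·9/16 = 329/272 > 1 (supercritical), so q < 1. The extinction probability is the smaller root: q = (6/17)/(9/16) = 32/51.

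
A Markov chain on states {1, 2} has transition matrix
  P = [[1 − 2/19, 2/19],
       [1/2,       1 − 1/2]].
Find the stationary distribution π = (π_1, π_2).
π_1 = 19/23, π_2 = 4/23

Solve πP = π with π_1 + π_2 = 1. From πP = π: π_1 · (1 − 2/19) + π_2 · 1/2 = π_1 ⇒ π_2 · 1/2 = π_1 · 2/19 ⇒ π_2/π_1 = (2/19)/(1/2) = 4/19. Together with π_1 + π_2 = 1:
  π_1 = (1/2)/(2/19 + 1/2) = (1/2)/(23/38) = 19/23,
  π_2 = (2/19)/(2/19 + 1/2) = (2/19)/(23/38) = 4/23.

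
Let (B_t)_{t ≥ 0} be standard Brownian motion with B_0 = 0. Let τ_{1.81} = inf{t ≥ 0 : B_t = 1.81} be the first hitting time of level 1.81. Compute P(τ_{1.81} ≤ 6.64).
P(τ_{1.81} ≤ 6.64) = 2(1 − Φ(1.81/√6.64)) = 2(1 − Φ(0.7024)) ≈ 0.4824

By the reflection principle for standard BM, P(τ_b ≤ t) = 2 · P(B_t ≥ b). Since B_t ~ N(0, t), P(B_t ≥ 1.81) = 1 − Φ(1.81/√t) = 1 − Φ(1.81/√6.64) = 1 − Φ(0.7024) ≈ 0.24121. Doubling: P(τ_{1.81} ≤ 6.64) ≈ 2 · 0.24121 = 0.48242 ≈ 0.4824.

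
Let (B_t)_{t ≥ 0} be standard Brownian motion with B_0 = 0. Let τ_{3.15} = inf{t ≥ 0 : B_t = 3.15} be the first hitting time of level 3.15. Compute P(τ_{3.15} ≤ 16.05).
P(τ_{3.15} ≤ 16.05) = 2(1 − Φ(3.15/√16.05)) = 2(1 − Φ(0.7863)) ≈ 0.4317

By the reflection principle for standard BM, P(τ_b ≤ t) = 2 · P(B_t ≥ b). Since B_t ~ N(0, t), P(B_t ≥ 3.15) = 1 − Φ(3.15/√t) = 1 − Φ(3.15/√16.05) = 1 − Φ(0.7863) ≈ 0.21585. Doubling: P(τ_{3.15} ≤ 16.05) ≈ 2 · 0.21585 = 0.43170 ≈ 0.4317.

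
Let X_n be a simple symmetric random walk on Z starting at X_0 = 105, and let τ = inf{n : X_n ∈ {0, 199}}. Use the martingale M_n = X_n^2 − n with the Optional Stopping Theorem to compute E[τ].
E[τ] = 9870

M_n = X_n^2 − n is a martingale (since E[X_{n+1}^2 | F_n] = X_n^2 + 1). By OST (τ has finite mean in a bounded region), E[M_τ] = E[M_0] = X_0^2 − 0 = 105^2 = 11025. Also E[M_τ] = E[X_τ^2] − E[τ]. The walk exits at 0 or 199, with P(hit 199 first) = 105/199, so E[X_τ^2] = 199^2 · 105/199 + 0 = 20895. Thus E[τ] = E[X_τ^2] − E[M_τ] = 20895 − 11025 = 9870 = 105(199 − 105) = 9870.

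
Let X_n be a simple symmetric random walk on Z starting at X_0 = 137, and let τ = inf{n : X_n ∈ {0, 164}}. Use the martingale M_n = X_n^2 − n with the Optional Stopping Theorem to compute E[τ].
E[τ] = 3699

M_n = X_n^2 − n is a martingale (since E[X_{n+1}^2 | F_n] = X_n^2 + 1). By OST (τ has finite mean in a bounded region), E[M_τ] = E[M_0] = X_0^2 − 0 = 137^2 = 18769. Also E[M_τ] = E[X_τ^2] − E[τ]. The walk exits at 0 or 164, with P(hit 164 first) = 137/164, so E[X_τ^2] = 164^2 · 137/164 + 0 = 22468. Thus E[τ] = E[X_τ^2] − E[M_τ] = 22468 − 18769 = 3699 = 137(164 − 137) = 3699.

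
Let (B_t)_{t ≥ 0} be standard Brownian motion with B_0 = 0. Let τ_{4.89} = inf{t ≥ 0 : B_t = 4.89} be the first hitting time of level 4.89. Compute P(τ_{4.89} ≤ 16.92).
P(τ_{4.89} ≤ 16.92) = 2(1 − Φ(4.89/√16.92)) = 2(1 − Φ(1.1888)) ≈ 0.2345

By the reflection principle for standard BM, P(τ_b ≤ t) = 2 · P(B_t ≥ b). Since B_t ~ N(0, t), P(B_t ≥ 4.89) = 1 − Φ(4.89/√t) = 1 − Φ(4.89/√16.92) = 1 − Φ(1.1888) ≈ 0.11726. Doubling: P(τ_{4.89} ≤ 16.92) ≈ 2 · 0.11726 = 0.23452 ≈ 0.2345.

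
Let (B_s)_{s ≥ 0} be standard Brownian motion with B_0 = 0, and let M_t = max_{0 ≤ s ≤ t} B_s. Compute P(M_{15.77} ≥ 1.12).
P(M_{15.77} ≥ 1.12) = 2·P(B_{15.77} ≥ 1.12) = 2(1 − Φ(1.12/√15.77)) ≈ 0.7779

By the reflection principle for Brownian motion, P(M_t ≥ a) = 2 · P(B_t ≥ a) for a ≥ 0. Since B_t ~ N(0, t), P(B_t ≥ 1.12) = 1 − Φ(1.12/√t) = 1 − Φ(1.12/√15.77) = 1 − Φ(0.2820). So
  P(M_{15.77} ≥ 1.12) = 2(1 − Φ(0.2820)) ≈ 0.7779.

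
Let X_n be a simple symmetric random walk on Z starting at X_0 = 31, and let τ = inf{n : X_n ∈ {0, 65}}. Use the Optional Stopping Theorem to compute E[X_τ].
E[X_τ] = 31

X_n is a martingale and τ is a bounded-mean stopping time (indeed τ is finite a.s. with bounded expectation since the walk is in a bounded region). By the OST, E[X_τ] = E[X_0] = 31. Equivalently: E[X_τ] = 65 · P(hit 65 first) + 0 · P(hit 0 first) = 65 · (31/65) = 31.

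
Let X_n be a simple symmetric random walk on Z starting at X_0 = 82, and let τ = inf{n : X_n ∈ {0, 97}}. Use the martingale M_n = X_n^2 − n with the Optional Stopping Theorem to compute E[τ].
E[τ] = 1230

M_n = X_n^2 − n is a martingale (since E[X_{n+1}^2 | F_n] = X_n^2 + 1). By OST (τ has finite mean in a bounded region), E[M_τ] = E[M_0] = X_0^2 − 0 = 82^2 = 6724. Also E[M_τ] = E[X_τ^2] − E[τ]. The walk exits at 0 or 97, with P(hit 97 first) = 82/97, so E[X_τ^2] = 97^2 · 82/97 + 0 = 7954. Thus E[τ] = E[X_τ^2] − E[M_τ] = 7954 − 6724 = 1230 = 82(97 − 82) = 1230.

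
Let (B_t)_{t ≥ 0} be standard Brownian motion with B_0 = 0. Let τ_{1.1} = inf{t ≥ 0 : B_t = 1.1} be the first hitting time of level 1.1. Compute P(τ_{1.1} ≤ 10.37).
P(τ_{1.1} ≤ 10.37) = 2(1 − Φ(1.1/√10.37)) = 2(1 − Φ(0.3416)) ≈ 0.7327

By the reflection principle for standard BM, P(τ_b ≤ t) = 2 · P(B_t ≥ b). Since B_t ~ N(0, t), P(B_t ≥ 1.1) = 1 − Φ(1.1/√t) = 1 − Φ(1.1/√10.37) = 1 − Φ(0.3416) ≈ 0.36633. Doubling: P(τ_{1.1} ≤ 10.37) ≈ 2 · 0.36633 = 0.73266 ≈ 0.7327.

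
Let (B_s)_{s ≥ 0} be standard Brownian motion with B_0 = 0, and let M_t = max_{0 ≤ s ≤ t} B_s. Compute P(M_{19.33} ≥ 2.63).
P(M_{19.33} ≥ 2.63) = 2·P(B_{19.33} ≥ 2.63) = 2(1 − Φ(2.63/√19.33)) ≈ 0.5497

By the reflection principle for Brownian motion, P(M_t ≥ a) = 2 · P(B_t ≥ a) for a ≥ 0. Since B_t ~ N(0, t), P(B_t ≥ 2.63) = 1 − Φ(2.63/√t) = 1 − Φ(2.63/√19.33) = 1 − Φ(0.5982). So
  P(M_{19.33} ≥ 2.63) = 2(1 − Φ(0.5982)) ≈ 0.5497.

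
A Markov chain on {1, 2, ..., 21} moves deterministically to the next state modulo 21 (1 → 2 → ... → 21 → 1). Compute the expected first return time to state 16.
E[T_16 | X_0 = 16] = 21

The chain cycles deterministically, so starting at state 16 it returns in exactly 21 steps. Equivalently, the stationary distribution is uniform π_j = 1/21 for every state j, so by Kac's formula E[T_16] = 1/π_16 = 21.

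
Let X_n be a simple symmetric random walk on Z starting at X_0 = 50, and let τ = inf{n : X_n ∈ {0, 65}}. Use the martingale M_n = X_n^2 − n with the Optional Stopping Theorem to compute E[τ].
E[τ] = 750

M_n = X_n^2 − n is a martingale (since E[X_{n+1}^2 | F_n] = X_n^2 + 1). By OST (τ has finite mean in a bounded region), E[M_τ] = E[M_0] = X_0^2 − 0 = 50^2 = 2500. Also E[M_τ] = E[X_τ^2] − E[τ]. The walk exits at 0 or 65, with P(hit 65 first) = 50/65, so E[X_τ^2] = 65^2 · 50/65 + 0 = 3250. Thus E[τ] = E[X_τ^2] − E[M_τ] = 3250 − 2500 = 750 = 50(65 − 50) = 750.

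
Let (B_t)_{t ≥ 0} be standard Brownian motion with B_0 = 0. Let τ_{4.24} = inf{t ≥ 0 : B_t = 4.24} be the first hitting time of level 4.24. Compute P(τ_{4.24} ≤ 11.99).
P(τ_{4.24} ≤ 11.99) = 2(1 − Φ(4.24/√11.99)) = 2(1 − Φ(1.2245)) ≈ 0.2208

By the reflection principle for standard BM, P(τ_b ≤ t) = 2 · P(B_t ≥ b). Since B_t ~ N(0, t), P(B_t ≥ 4.24) = 1 − Φ(4.24/√t) = 1 − Φ(4.24/√11.99) = 1 − Φ(1.2245) ≈ 0.11038. Doubling: P(τ_{4.24} ≤ 11.99) ≈ 2 · 0.11038 = 0.22076 ≈ 0.2208.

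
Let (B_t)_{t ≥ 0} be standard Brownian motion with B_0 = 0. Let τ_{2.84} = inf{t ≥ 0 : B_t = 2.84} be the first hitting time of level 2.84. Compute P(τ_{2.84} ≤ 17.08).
P(τ_{2.84} ≤ 17.08) = 2(1 − Φ(2.84/√17.08)) = 2(1 − Φ(0.6872)) ≈ 0.4920

By the reflection principle for standard BM, P(τ_b ≤ t) = 2 · P(B_t ≥ b). Since B_t ~ N(0, t), P(B_t ≥ 2.84) = 1 − Φ(2.84/√t) = 1 − Φ(2.84/√17.08) = 1 − Φ(0.6872) ≈ 0.24598. Doubling: P(τ_{2.84} ≤ 17.08) ≈ 2 · 0.24598 = 0.49196 ≈ 0.4920.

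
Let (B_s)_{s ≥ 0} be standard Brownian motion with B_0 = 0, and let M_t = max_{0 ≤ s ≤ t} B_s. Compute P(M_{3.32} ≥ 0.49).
P(M_{3.32} ≥ 0.49) = 2·P(B_{3.32} ≥ 0.49) = 2(1 − Φ(0.49/√3.32)) ≈ 0.7880

By the reflection principle for Brownian motion, P(M_t ≥ a) = 2 · P(B_t ≥ a) for a ≥ 0. Since B_t ~ N(0, t), P(B_t ≥ 0.49) = 1 − Φ(0.49/√t) = 1 − Φ(0.49/√3.32) = 1 − Φ(0.2689). So
  P(M_{3.32} ≥ 0.49) = 2(1 − Φ(0.2689)) ≈ 0.7880.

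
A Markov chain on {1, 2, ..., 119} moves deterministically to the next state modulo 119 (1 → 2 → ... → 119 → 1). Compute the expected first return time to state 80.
E[T_80 | X_0 = 80] = 119

The chain cycles deterministically, so starting at state 80 it returns in exactly 119 steps. Equivalently, the stationary distribution is uniform π_j = 1/119 for every state j, so by Kac's formula E[T_80] = 1/π_80 = 119.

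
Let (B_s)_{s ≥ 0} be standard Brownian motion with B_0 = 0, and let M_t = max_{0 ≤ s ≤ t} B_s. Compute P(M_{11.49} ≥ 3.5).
P(M_{11.49} ≥ 3.5) = 2·P(B_{11.49} ≥ 3.5) = 2(1 − Φ(3.5/√11.49)) ≈ 0.3018

By the reflection principle for Brownian motion, P(M_t ≥ a) = 2 · P(B_t ≥ a) for a ≥ 0. Since B_t ~ N(0, t), P(B_t ≥ 3.5) = 1 − Φ(3.5/√t) = 1 − Φ(3.5/√11.49) = 1 − Φ(1.0325). So
  P(M_{11.49} ≥ 3.5) = 2(1 − Φ(1.0325)) ≈ 0.3018.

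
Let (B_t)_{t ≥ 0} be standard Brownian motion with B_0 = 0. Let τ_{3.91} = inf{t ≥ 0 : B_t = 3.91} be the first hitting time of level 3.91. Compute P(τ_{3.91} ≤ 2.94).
P(τ_{3.91} ≤ 2.94) = 2(1 − Φ(3.91/√2.94)) = 2(1 − Φ(2.2804)) ≈ 0.0226

By the reflection principle for standard BM, P(τ_b ≤ t) = 2 · P(B_t ≥ b). Since B_t ~ N(0, t), P(B_t ≥ 3.91) = 1 − Φ(3.91/√t) = 1 − Φ(3.91/√2.94) = 1 − Φ(2.2804) ≈ 0.01129. Doubling: P(τ_{3.91} ≤ 2.94) ≈ 2 · 0.01129 = 0.02258 ≈ 0.0226.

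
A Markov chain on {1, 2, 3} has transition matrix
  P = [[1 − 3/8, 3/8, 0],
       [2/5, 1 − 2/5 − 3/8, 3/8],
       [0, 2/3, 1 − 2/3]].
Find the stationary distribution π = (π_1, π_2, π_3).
π = (256/631, 240/631, 135/631)

This is a birth-death chain on three states, which satisfies detailed balance: π_1 · P_{12} = π_2 · P_{21} and π_2 · P_{23} = π_3 · P_{32}.
From π_1 · 3/8 = π_2 · 2/5: π_2/π_1 = (3/8)/(2/5) = 15/16.
From π_2 · 3/8 = π_3 · 2/3: π_3/π_2 = (3/8)/(2/3) = 9/16.
Take π_1 proportional to 1; then unnormalized π = (1, 15/16, 135/256). Normalize by dividing by the sum 631/256:
  π = (256/631, 240/631, 135/631).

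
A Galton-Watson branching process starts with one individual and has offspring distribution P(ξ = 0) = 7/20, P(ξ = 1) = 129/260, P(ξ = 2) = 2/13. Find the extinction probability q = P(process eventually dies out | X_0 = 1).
q = 1

Mean offspring μ = 0·7/20 + 1·129/260 + 2·2/13 = 209/260 ≤ 1. For μ ≤ 1 with offspring not concentrated at 1, the Galton-Watson process goes extinct almost surely, so q = 1.
(Algebraic check: The pgf is f(s) = 7/20 + 129/260·s + 2/13·s². The extinction probability q is the smallest fixed point of f in [0, 1]. Setting s = f(s):
  2/13·s² + (129/260 − 1)·s + 7/20 = 0
  2/13·s² − (7/20 + 2/13)·s + 7/20 = 0
which factors as (s − 1)·(2/13·s − 7/20) = 0, giving roots s = 1 and s = (7/20)/(2/13) = 91/40. Since 91/40 ≥ 1, the smallest root in [0, 1] is s = 1.)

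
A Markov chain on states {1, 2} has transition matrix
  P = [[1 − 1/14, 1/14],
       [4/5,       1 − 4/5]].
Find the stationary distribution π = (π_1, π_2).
π_1 = 56/61, π_2 = 5/61

Solve πP = π with π_1 + π_2 = 1. From πP = π: π_1 · (1 − 1/14) + π_2 · 4/5 = π_1 ⇒ π_2 · 4/5 = π_1 · 1/14 ⇒ π_2/π_1 = (1/14)/(4/5) = 5/56. Together with π_1 + π_2 = 1:
  π_1 = (4/5)/(1/14 + 4/5) = (4/5)/(61/70) = 56/61,
  π_2 = (1/14)/(1/14 + 4/5) = (1/14)/(61/70) = 5/61.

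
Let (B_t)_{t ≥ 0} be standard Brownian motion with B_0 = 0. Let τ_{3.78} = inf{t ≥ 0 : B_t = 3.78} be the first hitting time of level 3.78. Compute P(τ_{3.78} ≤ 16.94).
P(τ_{3.78} ≤ 16.94) = 2(1 − Φ(3.78/√16.94)) = 2(1 − Φ(0.9184)) ≈ 0.3584

By the reflection principle for standard BM, P(τ_b ≤ t) = 2 · P(B_t ≥ b). Since B_t ~ N(0, t), P(B_t ≥ 3.78) = 1 − Φ(3.78/√t) = 1 − Φ(3.78/√16.94) = 1 − Φ(0.9184) ≈ 0.17920. Doubling: P(τ_{3.78} ≤ 16.94) ≈ 2 · 0.17920 = 0.35840 ≈ 0.3584.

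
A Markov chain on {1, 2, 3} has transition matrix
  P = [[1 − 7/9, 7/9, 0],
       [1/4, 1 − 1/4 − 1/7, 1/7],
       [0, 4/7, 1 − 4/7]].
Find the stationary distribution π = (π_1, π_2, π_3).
π = (9/44, 7/11, 7/44)

This is a birth-death chain on three states, which satisfies detailed balance: π_1 · P_{12} = π_2 · P_{21} and π_2 · P_{23} = π_3 · P_{32}.
From π_1 · 7/9 = π_2 · 1/4: π_2/π_1 = (7/9)/(1/4) = 28/9.
From π_2 · 1/7 = π_3 · 4/7: π_3/π_2 = (1/7)/(4/7) = 1/4.
Take π_1 proportional to 1; then unnormalized π = (1, 28/9, 7/9). Normalize by dividing by the sum 44/9:
  π = (9/44, 7/11, 7/44).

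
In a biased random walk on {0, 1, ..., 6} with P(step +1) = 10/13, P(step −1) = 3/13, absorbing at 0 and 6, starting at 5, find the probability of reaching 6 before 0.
P(hit 6 before 0) = (1 − (3/10)^5) / (1 − (3/10)^6) = 142510/142753

Let u_k denote P(reach 6 before 0 | start at k). Boundary: u_0 = 0, u_6 = 1. Recurrence: u_k = 10/13·u_{k+1} + 3/13·u_{k-1} for 1 ≤ k ≤ 5. Try u_k = A + B·r^k with r = q/p = (3/13)/(10/13) = 3/10. Substitution satisfies the recurrence; boundary conditions give:
  u_k = (1 − r^k) / (1 − r^N) = (1 − (3/10)^5) / (1 − (3/10)^6) = 142510/142753.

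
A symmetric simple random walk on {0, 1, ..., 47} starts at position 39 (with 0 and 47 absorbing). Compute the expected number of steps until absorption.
E[τ | X_0 = 39] = 312

Let v_k = E[τ | X_0 = k]. Boundary: v_0 = v_47 = 0. Recurrence: v_k = 1 + (v_{k-1} + v_{k+1})/2 for 1 ≤ k ≤ 46. The particular solution to v_k − (v_{k-1} + v_{k+1})/2 = 1 is v_k = −k^2. Adding homogeneous solution A + B k and matching boundaries gives v_k = k (47 − k). Substituting k = 39: v_39 = 39 · 8 = 312.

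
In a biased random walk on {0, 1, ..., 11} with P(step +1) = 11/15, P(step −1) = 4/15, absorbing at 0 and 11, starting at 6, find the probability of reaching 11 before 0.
P(hit 11 before 0) = (1 − (4/11)^6) / (1 − (4/11)^11) = 40664572245/40758210901

Let u_k denote P(reach 11 before 0 | start at k). Boundary: u_0 = 0, u_11 = 1. Recurrence: u_k = 11/15·u_{k+1} + 4/15·u_{k-1} for 1 ≤ k ≤ 10. Try u_k = A + B·r^k with r = q/p = (4/15)/(11/15) = 4/11. Substitution satisfies the recurrence; boundary conditions give:
  u_k = (1 − r^k) / (1 − r^N) = (1 − (4/11)^6) / (1 − (4/11)^11) = 40664572245/40758210901.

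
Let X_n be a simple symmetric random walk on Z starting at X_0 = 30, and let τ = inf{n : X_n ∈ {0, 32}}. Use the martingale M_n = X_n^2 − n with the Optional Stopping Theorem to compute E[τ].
E[τ] = 60

M_n = X_n^2 − n is a martingale (since E[X_{n+1}^2 | F_n] = X_n^2 + 1). By OST (τ has finite mean in a bounded region), E[M_τ] = E[M_0] = X_0^2 − 0 = 30^2 = 900. Also E[M_τ] = E[X_τ^2] − E[τ]. The walk exits at 0 or 32, with P(hit 32 first) = 30/32, so E[X_τ^2] = 32^2 · 30/32 + 0 = 960. Thus E[τ] = E[X_τ^2] − E[M_τ] = 960 − 900 = 60 = 30(32 − 30) = 60.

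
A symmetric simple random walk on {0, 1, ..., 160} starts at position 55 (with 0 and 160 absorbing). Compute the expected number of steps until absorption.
E[τ | X_0 = 55] = 5775

Let v_k = E[τ | X_0 = k]. Boundary: v_0 = v_160 = 0. Recurrence: v_k = 1 + (v_{k-1} + v_{k+1})/2 for 1 ≤ k ≤ 159. The particular solution to v_k − (v_{k-1} + v_{k+1})/2 = 1 is v_k = −k^2. Adding homogeneous solution A + B k and matching boundaries gives v_k = k (160 − k). Substituting k = 55: v_55 = 55 · 105 = 5775.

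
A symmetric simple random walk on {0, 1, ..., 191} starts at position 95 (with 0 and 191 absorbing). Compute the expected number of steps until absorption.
E[τ | X_0 = 95] = 9120

Let v_k = E[τ | X_0 = k]. Boundary: v_0 = v_191 = 0. Recurrence: v_k = 1 + (v_{k-1} + v_{k+1})/2 for 1 ≤ k ≤ 190. The particular solution to v_k − (v_{k-1} + v_{k+1})/2 = 1 is v_k = −k^2. Adding homogeneous solution A + B k and matching boundaries gives v_k = k (191 − k). Substituting k = 95: v_95 = 95 · 96 = 9120.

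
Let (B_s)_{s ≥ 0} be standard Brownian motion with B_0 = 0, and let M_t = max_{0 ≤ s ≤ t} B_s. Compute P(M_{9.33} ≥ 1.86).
P(M_{9.33} ≥ 1.86) = 2·P(B_{9.33} ≥ 1.86) = 2(1 − Φ(1.86/√9.33)) ≈ 0.5426

By the reflection principle for Brownian motion, P(M_t ≥ a) = 2 · P(B_t ≥ a) for a ≥ 0. Since B_t ~ N(0, t), P(B_t ≥ 1.86) = 1 − Φ(1.86/√t) = 1 − Φ(1.86/√9.33) = 1 − Φ(0.6089). So
  P(M_{9.33} ≥ 1.86) = 2(1 − Φ(0.6089)) ≈ 0.5426.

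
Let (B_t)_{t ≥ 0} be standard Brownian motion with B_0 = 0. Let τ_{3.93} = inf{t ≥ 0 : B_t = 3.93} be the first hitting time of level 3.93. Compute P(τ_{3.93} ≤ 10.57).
P(τ_{3.93} ≤ 10.57) = 2(1 − Φ(3.93/√10.57)) = 2(1 − Φ(1.2088)) ≈ 0.2267

By the reflection principle for standard BM, P(τ_b ≤ t) = 2 · P(B_t ≥ b). Since B_t ~ N(0, t), P(B_t ≥ 3.93) = 1 − Φ(3.93/√t) = 1 − Φ(3.93/√10.57) = 1 − Φ(1.2088) ≈ 0.11337. Doubling: P(τ_{3.93} ≤ 10.57) ≈ 2 · 0.11337 = 0.22674 ≈ 0.2267.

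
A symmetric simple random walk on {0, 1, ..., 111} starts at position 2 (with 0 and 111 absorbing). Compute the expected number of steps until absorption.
E[τ | X_0 = 2] = 218

Let v_k = E[τ | X_0 = k]. Boundary: v_0 = v_111 = 0. Recurrence: v_k = 1 + (v_{k-1} + v_{k+1})/2 for 1 ≤ k ≤ 110. The particular solution to v_k − (v_{k-1} + v_{k+1})/2 = 1 is v_k = −k^2. Adding homogeneous solution A + B k and matching boundaries gives v_k = k (111 − k). Substituting k = 2: v_2 = 2 · 109 = 218.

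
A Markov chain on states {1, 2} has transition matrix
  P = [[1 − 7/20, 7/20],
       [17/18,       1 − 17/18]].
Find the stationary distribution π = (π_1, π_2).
π_1 = 170/233, π_2 = 63/233

Solve πP = π with π_1 + π_2 = 1. From πP = π: π_1 · (1 − 7/20) + π_2 · 17/18 = π_1 ⇒ π_2 · 17/18 = π_1 · 7/20 ⇒ π_2/π_1 = (7/20)/(17/18) = 63/170. Together with π_1 + π_2 = 1:
  π_1 = (17/18)/(7/20 + 17/18) = (17/18)/(233/180) = 170/233,
  π_2 = (7/20)/(7/20 + 17/18) = (7/20)/(233/180) = 63/233.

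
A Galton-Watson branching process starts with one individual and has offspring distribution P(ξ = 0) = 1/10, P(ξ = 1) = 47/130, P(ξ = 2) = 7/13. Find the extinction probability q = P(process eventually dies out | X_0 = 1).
q = 13/70

The pgf is f(s) = 1/10 + 47/130·s + 7/13·s². The extinction probability q is the smallest fixed point of f in [0, 1]. Setting s = f(s):
  7/13·s² + (47/130 − 1)·s + 1/10 = 0
  7/13·s² − (1/10 + 7/13)·s + 1/10 = 0
which factors as (s − 1)·(7/13·s − 1/10) = 0, giving roots s = 1 and s = (1/10)/(7/13) = 13/70.
Mean offspring μ = 47/130 + 2·7/13 = 187/130 > 1 (supercritical), so q < 1. The extinction probability is the smaller root: q = (1/10)/(7/13) = 13/70.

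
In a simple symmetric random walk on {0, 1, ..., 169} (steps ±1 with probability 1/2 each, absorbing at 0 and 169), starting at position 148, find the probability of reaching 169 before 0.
P(hit 169 before 0) = 148/169

Let u_k = P(hit 169 before 0 | start at k). Then u_0 = 0, u_169 = 1, and u_k = u_{k-1}/2 + u_{k+1}/2 for 1 ≤ k ≤ 168. This harmonic recurrence is solved by u_k = k/169, giving u_148 = 148/169.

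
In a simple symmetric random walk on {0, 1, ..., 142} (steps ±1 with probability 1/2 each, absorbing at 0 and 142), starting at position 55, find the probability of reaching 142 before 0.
P(hit 142 before 0) = 55/142

Let u_k = P(hit 142 before 0 | start at k). Then u_0 = 0, u_142 = 1, and u_k = u_{k-1}/2 + u_{k+1}/2 for 1 ≤ k ≤ 141. This harmonic recurrence is solved by u_k = k/142, giving u_55 = 55/142.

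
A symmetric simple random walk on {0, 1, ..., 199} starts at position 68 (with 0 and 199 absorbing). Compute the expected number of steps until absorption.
E[τ | X_0 = 68] = 8908

Let v_k = E[τ | X_0 = k]. Boundary: v_0 = v_199 = 0. Recurrence: v_k = 1 + (v_{k-1} + v_{k+1})/2 for 1 ≤ k ≤ 198. The particular solution to v_k − (v_{k-1} + v_{k+1})/2 = 1 is v_k = −k^2. Adding homogeneous solution A + B k and matching boundaries gives v_k = k (199 − k). Substituting k = 68: v_68 = 68 · 131 = 8908.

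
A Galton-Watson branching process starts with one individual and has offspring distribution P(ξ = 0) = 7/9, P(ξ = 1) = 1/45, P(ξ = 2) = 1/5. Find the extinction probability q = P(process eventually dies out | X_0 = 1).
q = 1

Mean offspring μ = 0·7/9 + 1·1/45 + 2·1/5 = 19/45 ≤ 1. For μ ≤ 1 with offspring not concentrated at 1, the Galton-Watson process goes extinct almost surely, so q = 1.
(Algebraic check: The pgf is f(s) = 7/9 + 1/45·s + 1/5·s². The extinction probability q is the smallest fixed point of f in [0, 1]. Setting s = f(s):
  1/5·s² + (1/45 − 1)·s + 7/9 = 0
  1/5·s² − (7/9 + 1/5)·s + 7/9 = 0
which factors as (s − 1)·(1/5·s − 7/9) = 0, giving roots s = 1 and s = (7/9)/(1/5) = 35/9. Since 35/9 ≥ 1, the smallest root in [0, 1] is s = 1.)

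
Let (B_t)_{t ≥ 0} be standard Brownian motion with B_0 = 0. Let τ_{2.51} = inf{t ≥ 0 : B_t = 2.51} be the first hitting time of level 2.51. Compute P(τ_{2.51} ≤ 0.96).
P(τ_{2.51} ≤ 0.96) = 2(1 − Φ(2.51/√0.96)) = 2(1 − Φ(2.5618)) ≈ 0.0104

By the reflection principle for standard BM, P(τ_b ≤ t) = 2 · P(B_t ≥ b). Since B_t ~ N(0, t), P(B_t ≥ 2.51) = 1 − Φ(2.51/√t) = 1 − Φ(2.51/√0.96) = 1 − Φ(2.5618) ≈ 0.00521. Doubling: P(τ_{2.51} ≤ 0.96) ≈ 2 · 0.00521 = 0.01042 ≈ 0.0104.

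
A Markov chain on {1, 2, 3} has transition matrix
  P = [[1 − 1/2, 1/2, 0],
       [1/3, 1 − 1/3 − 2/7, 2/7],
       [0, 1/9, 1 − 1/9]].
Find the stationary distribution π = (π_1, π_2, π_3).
π = (14/89, 21/89, 54/89)

This is a birth-death chain on three states, which satisfies detailed balance: π_1 · P_{12} = π_2 · P_{21} and π_2 · P_{23} = π_3 · P_{32}.
From π_1 · 1/2 = π_2 · 1/3: π_2/π_1 = (1/2)/(1/3) = 3/2.
From π_2 · 2/7 = π_3 · 1/9: π_3/π_2 = (2/7)/(1/9) = 18/7.
Take π_1 proportional to 1; then unnormalized π = (1, 3/2, 27/7). Normalize by dividing by the sum 89/14:
  π = (14/89, 21/89, 54/89).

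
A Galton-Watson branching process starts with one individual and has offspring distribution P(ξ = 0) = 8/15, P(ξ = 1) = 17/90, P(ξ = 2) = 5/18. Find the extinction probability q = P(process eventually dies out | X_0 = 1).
q = 1

Mean offspring μ = 0·8/15 + 1·17/90 + 2·5/18 = 67/90 ≤ 1. For μ ≤ 1 with offspring not concentrated at 1, the Galton-Watson process goes extinct almost surely, so q = 1.
(Algebraic check: The pgf is f(s) = 8/15 + 17/90·s + 5/18·s². The extinction probability q is the smallest fixed point of f in [0, 1]. Setting s = f(s):
  5/18·s² + (17/90 − 1)·s + 8/15 = 0
  5/18·s² − (8/15 + 5/18)·s + 8/15 = 0
which factors as (s − 1)·(5/18·s − 8/15) = 0, giving roots s = 1 and s = (8/15)/(5/18) = 48/25. Since 48/25 ≥ 1, the smallest root in [0, 1] is s = 1.)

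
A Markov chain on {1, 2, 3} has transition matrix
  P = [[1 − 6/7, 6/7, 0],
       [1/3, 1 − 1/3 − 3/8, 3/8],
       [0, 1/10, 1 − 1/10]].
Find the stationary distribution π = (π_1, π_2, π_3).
π = (14/185, 36/185, 27/37)

This is a birth-death chain on three states, which satisfies detailed balance: π_1 · P_{12} = π_2 · P_{21} and π_2 · P_{23} = π_3 · P_{32}.
From π_1 · 6/7 = π_2 · 1/3: π_2/π_1 = (6/7)/(1/3) = 18/7.
From π_2 · 3/8 = π_3 · 1/10: π_3/π_2 = (3/8)/(1/10) = 15/4.
Take π_1 proportional to 1; then unnormalized π = (1, 18/7, 135/14). Normalize by dividing by the sum 185/14:
  π = (14/185, 36/185, 27/37).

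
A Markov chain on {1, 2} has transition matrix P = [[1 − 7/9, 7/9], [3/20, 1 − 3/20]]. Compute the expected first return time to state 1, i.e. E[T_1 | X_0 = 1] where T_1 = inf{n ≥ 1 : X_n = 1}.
E[T_1 | X_0 = 1] = 1/π_1 = 167/27

For an irreducible recurrent Markov chain with stationary distribution π, E[T_i | X_0 = i] = 1/π_i (Kac's formula). Here π_1 = (3/20)/(7/9 + 3/20) = (3/20)/(167/180) = 27/167, so E[T_1 | X_0 = 1] = 1/π_1 = (7/9 + 3/20)/(3/20) = (167/180)/(3/20) = 167/27.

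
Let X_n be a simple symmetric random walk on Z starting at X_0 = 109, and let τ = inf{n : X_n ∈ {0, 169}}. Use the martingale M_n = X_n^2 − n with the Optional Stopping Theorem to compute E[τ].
E[τ] = 6540

M_n = X_n^2 − n is a martingale (since E[X_{n+1}^2 | F_n] = X_n^2 + 1). By OST (τ has finite mean in a bounded region), E[M_τ] = E[M_0] = X_0^2 − 0 = 109^2 = 11881. Also E[M_τ] = E[X_τ^2] − E[τ]. The walk exits at 0 or 169, with P(hit 169 first) = 109/169, so E[X_τ^2] = 169^2 · 109/169 + 0 = 18421. Thus E[τ] = E[X_τ^2] − E[M_τ] = 18421 − 11881 = 6540 = 109(169 − 109) = 6540.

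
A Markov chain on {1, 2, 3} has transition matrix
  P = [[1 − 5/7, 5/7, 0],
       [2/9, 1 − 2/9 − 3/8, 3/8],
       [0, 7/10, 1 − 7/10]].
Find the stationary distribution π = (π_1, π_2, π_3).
π = (392/2327, 1260/2327, 675/2327)

This is a birth-death chain on three states, which satisfies detailed balance: π_1 · P_{12} = π_2 · P_{21} and π_2 · P_{23} = π_3 · P_{32}.
From π_1 · 5/7 = π_2 · 2/9: π_2/π_1 = (5/7)/(2/9) = 45/14.
From π_2 · 3/8 = π_3 · 7/10: π_3/π_2 = (3/8)/(7/10) = 15/28.
Take π_1 proportional to 1; then unnormalized π = (1, 45/14, 675/392). Normalize by dividing by the sum 2327/392:
  π = (392/2327, 1260/2327, 675/2327).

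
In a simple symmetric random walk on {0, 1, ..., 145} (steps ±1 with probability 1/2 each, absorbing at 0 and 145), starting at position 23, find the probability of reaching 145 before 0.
P(hit 145 before 0) = 23/145

Let u_k = P(hit 145 before 0 | start at k). Then u_0 = 0, u_145 = 1, and u_k = u_{k-1}/2 + u_{k+1}/2 for 1 ≤ k ≤ 144. This harmonic recurrence is solved by u_k = k/145, giving u_23 = 23/145.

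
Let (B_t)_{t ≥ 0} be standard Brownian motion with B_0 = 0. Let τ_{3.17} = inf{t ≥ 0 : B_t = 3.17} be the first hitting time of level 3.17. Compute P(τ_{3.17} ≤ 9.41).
P(τ_{3.17} ≤ 9.41) = 2(1 − Φ(3.17/√9.41)) = 2(1 − Φ(1.0334)) ≈ 0.3014

By the reflection principle for standard BM, P(τ_b ≤ t) = 2 · P(B_t ≥ b). Since B_t ~ N(0, t), P(B_t ≥ 3.17) = 1 − Φ(3.17/√t) = 1 − Φ(3.17/√9.41) = 1 − Φ(1.0334) ≈ 0.15071. Doubling: P(τ_{3.17} ≤ 9.41) ≈ 2 · 0.15071 = 0.30142 ≈ 0.3014.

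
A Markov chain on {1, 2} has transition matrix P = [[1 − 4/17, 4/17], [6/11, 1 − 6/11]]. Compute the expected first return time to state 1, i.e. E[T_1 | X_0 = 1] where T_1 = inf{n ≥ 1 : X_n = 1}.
E[T_1 | X_0 = 1] = 1/π_1 = 73/51

For an irreducible recurrent Markov chain with stationary distribution π, E[T_i | X_0 = i] = 1/π_i (Kac's formula). Here π_1 = (6/11)/(4/17 + 6/11) = (6/11)/(146/187) = 51/73, so E[T_1 | X_0 = 1] = 1/π_1 = (4/17 + 6/11)/(6/11) = (146/187)/(6/11) = 73/51.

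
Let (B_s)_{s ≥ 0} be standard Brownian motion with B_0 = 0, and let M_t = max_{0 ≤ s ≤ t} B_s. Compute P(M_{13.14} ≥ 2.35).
P(M_{13.14} ≥ 2.35) = 2·P(B_{13.14} ≥ 2.35) = 2(1 − Φ(2.35/√13.14)) ≈ 0.5168

By the reflection principle for Brownian motion, P(M_t ≥ a) = 2 · P(B_t ≥ a) for a ≥ 0. Since B_t ~ N(0, t), P(B_t ≥ 2.35) = 1 − Φ(2.35/√t) = 1 − Φ(2.35/√13.14) = 1 − Φ(0.6483). So
  P(M_{13.14} ≥ 2.35) = 2(1 − Φ(0.6483)) ≈ 0.5168.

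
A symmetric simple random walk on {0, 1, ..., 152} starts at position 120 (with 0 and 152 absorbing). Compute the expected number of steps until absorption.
E[τ | X_0 = 120] = 3840

Let v_k = E[τ | X_0 = k]. Boundary: v_0 = v_152 = 0. Recurrence: v_k = 1 + (v_{k-1} + v_{k+1})/2 for 1 ≤ k ≤ 151. The particular solution to v_k − (v_{k-1} + v_{k+1})/2 = 1 is v_k = −k^2. Adding homogeneous solution A + B k and matching boundaries gives v_k = k (152 − k). Substituting k = 120: v_120 = 120 · 32 = 3840.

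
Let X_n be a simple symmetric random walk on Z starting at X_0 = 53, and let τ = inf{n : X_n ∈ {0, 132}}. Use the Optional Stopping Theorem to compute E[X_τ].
E[X_τ] = 53

X_n is a martingale and τ is a bounded-mean stopping time (indeed τ is finite a.s. with bounded expectation since the walk is in a bounded region). By the OST, E[X_τ] = E[X_0] = 53. Equivalently: E[X_τ] = 132 · P(hit 132 first) + 0 · P(hit 0 first) = 132 · (53/132) = 53.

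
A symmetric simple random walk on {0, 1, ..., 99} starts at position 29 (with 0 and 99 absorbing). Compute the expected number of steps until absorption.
E[τ | X_0 = 29] = 2030

Let v_k = E[τ | X_0 = k]. Boundary: v_0 = v_99 = 0. Recurrence: v_k = 1 + (v_{k-1} + v_{k+1})/2 for 1 ≤ k ≤ 98. The particular solution to v_k − (v_{k-1} + v_{k+1})/2 = 1 is v_k = −k^2. Adding homogeneous solution A + B k and matching boundaries gives v_k = k (99 − k). Substituting k = 29: v_29 = 29 · 70 = 2030.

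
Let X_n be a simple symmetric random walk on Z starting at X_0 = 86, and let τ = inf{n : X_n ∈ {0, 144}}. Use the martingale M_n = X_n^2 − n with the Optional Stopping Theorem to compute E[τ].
E[τ] = 4988

M_n = X_n^2 − n is a martingale (since E[X_{n+1}^2 | F_n] = X_n^2 + 1). By OST (τ has finite mean in a bounded region), E[M_τ] = E[M_0] = X_0^2 − 0 = 86^2 = 7396. Also E[M_τ] = E[X_τ^2] − E[τ]. The walk exits at 0 or 144, with P(hit 144 first) = 86/144, so E[X_τ^2] = 144^2 · 86/144 + 0 = 12384. Thus E[τ] = E[X_τ^2] − E[M_τ] = 12384 − 7396 = 4988 = 86(144 − 86) = 4988.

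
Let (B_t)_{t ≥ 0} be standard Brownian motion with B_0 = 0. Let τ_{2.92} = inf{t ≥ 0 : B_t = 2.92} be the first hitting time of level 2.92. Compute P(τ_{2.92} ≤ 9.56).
P(τ_{2.92} ≤ 9.56) = 2(1 − Φ(2.92/√9.56)) = 2(1 − Φ(0.9444)) ≈ 0.3450

By the reflection principle for standard BM, P(τ_b ≤ t) = 2 · P(B_t ≥ b). Since B_t ~ N(0, t), P(B_t ≥ 2.92) = 1 − Φ(2.92/√t) = 1 − Φ(2.92/√9.56) = 1 − Φ(0.9444) ≈ 0.17248. Doubling: P(τ_{2.92} ≤ 9.56) ≈ 2 · 0.17248 = 0.34496 ≈ 0.3450.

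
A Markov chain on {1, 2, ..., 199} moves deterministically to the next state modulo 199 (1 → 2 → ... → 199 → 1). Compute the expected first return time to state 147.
E[T_147 | X_0 = 147] = 199

The chain cycles deterministically, so starting at state 147 it returns in exactly 199 steps. Equivalently, the stationary distribution is uniform π_j = 1/199 for every state j, so by Kac's formula E[T_147] = 1/π_147 = 199.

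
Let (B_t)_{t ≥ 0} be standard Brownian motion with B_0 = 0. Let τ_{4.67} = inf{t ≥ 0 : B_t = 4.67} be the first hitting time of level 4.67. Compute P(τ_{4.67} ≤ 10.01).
P(τ_{4.67} ≤ 10.01) = 2(1 − Φ(4.67/√10.01)) = 2(1 − Φ(1.4760)) ≈ 0.1399

By the reflection principle for standard BM, P(τ_b ≤ t) = 2 · P(B_t ≥ b). Since B_t ~ N(0, t), P(B_t ≥ 4.67) = 1 − Φ(4.67/√t) = 1 − Φ(4.67/√10.01) = 1 − Φ(1.4760) ≈ 0.06997. Doubling: P(τ_{4.67} ≤ 10.01) ≈ 2 · 0.06997 = 0.13994 ≈ 0.1399.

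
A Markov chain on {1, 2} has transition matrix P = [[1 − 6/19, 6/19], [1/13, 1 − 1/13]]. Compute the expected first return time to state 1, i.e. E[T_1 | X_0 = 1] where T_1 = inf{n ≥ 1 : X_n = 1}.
E[T_1 | X_0 = 1] = 1/π_1 = 97/19

For an irreducible recurrent Markov chain with stationary distribution π, E[T_i | X_0 = i] = 1/π_i (Kac's formula). Here π_1 = (1/13)/(6/19 + 1/13) = (1/13)/(97/247) = 19/97, so E[T_1 | X_0 = 1] = 1/π_1 = (6/19 + 1/13)/(1/13) = (97/247)/(1/13) = 97/19.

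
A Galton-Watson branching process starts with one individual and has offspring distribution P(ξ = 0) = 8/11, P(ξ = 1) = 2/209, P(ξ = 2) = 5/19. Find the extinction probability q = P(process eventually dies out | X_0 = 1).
q = 1

Mean offspring μ = 0·8/11 + 1·2/209 + 2·5/19 = 112/209 ≤ 1. For μ ≤ 1 with offspring not concentrated at 1, the Galton-Watson process goes extinct almost surely, so q = 1.
(Algebraic check: The pgf is f(s) = 8/11 + 2/209·s + 5/19·s². The extinction probability q is the smallest fixed point of f in [0, 1]. Setting s = f(s):
  5/19·s² + (2/209 − 1)·s + 8/11 = 0
  5/19·s² − (8/11 + 5/19)·s + 8/11 = 0
which factors as (s − 1)·(5/19·s − 8/11) = 0, giving roots s = 1 and s = (8/11)/(5/19) = 152/55. Since 152/55 ≥ 1, the smallest root in [0, 1] is s = 1.)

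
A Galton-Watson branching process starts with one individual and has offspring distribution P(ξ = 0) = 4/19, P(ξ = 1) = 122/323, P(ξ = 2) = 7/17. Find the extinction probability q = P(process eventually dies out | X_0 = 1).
q = 68/133

The pgf is f(s) = 4/19 + 122/323·s + 7/17·s². The extinction probability q is the smallest fixed point of f in [0, 1]. Setting s = f(s):
  7/17·s² + (122/323 − 1)·s + 4/19 = 0
  7/17·s² − (4/19 + 7/17)·s + 4/19 = 0
which factors as (s − 1)·(7/17·s − 4/19) = 0, giving roots s = 1 and s = (4/19)/(7/17) = 68/133.
Mean offspring μ = 122/323 + 2·7/17 = 388/323 > 1 (supercritical), so q < 1. The extinction probability is the smaller root: q = (4/19)/(7/17) = 68/133.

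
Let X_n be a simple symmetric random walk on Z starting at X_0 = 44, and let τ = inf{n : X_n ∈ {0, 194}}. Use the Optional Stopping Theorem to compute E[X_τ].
E[X_τ] = 44

X_n is a martingale and τ is a bounded-mean stopping time (indeed τ is finite a.s. with bounded expectation since the walk is in a bounded region). By the OST, E[X_τ] = E[X_0] = 44. Equivalently: E[X_τ] = 194 · P(hit 194 first) + 0 · P(hit 0 first) = 194 · (44/194) = 44.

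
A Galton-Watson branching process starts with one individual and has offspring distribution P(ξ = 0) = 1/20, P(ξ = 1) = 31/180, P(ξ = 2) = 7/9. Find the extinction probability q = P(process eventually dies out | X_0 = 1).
q = 9/140

The pgf is f(s) = 1/20 + 31/180·s + 7/9·s². The extinction probability q is the smallest fixed point of f in [0, 1]. Setting s = f(s):
  7/9·s² + (31/180 − 1)·s + 1/20 = 0
  7/9·s² − (1/20 + 7/9)·s + 1/20 = 0
which factors as (s − 1)·(7/9·s − 1/20) = 0, giving roots s = 1 and s = (1/20)/(7/9) = 9/140.
Mean offspring μ = 31/180 + 2·7/9 = 311/180 > 1 (supercritical), so q < 1. The extinction probability is the smaller root: q = (1/20)/(7/9) = 9/140.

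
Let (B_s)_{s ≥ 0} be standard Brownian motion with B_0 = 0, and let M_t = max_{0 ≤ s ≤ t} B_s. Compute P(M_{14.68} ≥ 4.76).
P(M_{14.68} ≥ 4.76) = 2·P(B_{14.68} ≥ 4.76) = 2(1 − Φ(4.76/√14.68)) ≈ 0.2141

By the reflection principle for Brownian motion, P(M_t ≥ a) = 2 · P(B_t ≥ a) for a ≥ 0. Since B_t ~ N(0, t), P(B_t ≥ 4.76) = 1 − Φ(4.76/√t) = 1 − Φ(4.76/√14.68) = 1 − Φ(1.2423). So
  P(M_{14.68} ≥ 4.76) = 2(1 − Φ(1.2423)) ≈ 0.2141.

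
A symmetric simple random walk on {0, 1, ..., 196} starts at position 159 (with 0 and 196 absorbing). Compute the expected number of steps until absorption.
E[τ | X_0 = 159] = 5883

Let v_k = E[τ | X_0 = k]. Boundary: v_0 = v_196 = 0. Recurrence: v_k = 1 + (v_{k-1} + v_{k+1})/2 for 1 ≤ k ≤ 195. The particular solution to v_k − (v_{k-1} + v_{k+1})/2 = 1 is v_k = −k^2. Adding homogeneous solution A + B k and matching boundaries gives v_k = k (196 − k). Substituting k = 159: v_159 = 159 · 37 = 5883.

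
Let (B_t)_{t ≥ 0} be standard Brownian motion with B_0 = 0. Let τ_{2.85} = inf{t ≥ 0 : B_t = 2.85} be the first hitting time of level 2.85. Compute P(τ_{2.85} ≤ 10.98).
P(τ_{2.85} ≤ 10.98) = 2(1 − Φ(2.85/√10.98)) = 2(1 − Φ(0.8601)) ≈ 0.3897

By the reflection principle for standard BM, P(τ_b ≤ t) = 2 · P(B_t ≥ b). Since B_t ~ N(0, t), P(B_t ≥ 2.85) = 1 − Φ(2.85/√t) = 1 − Φ(2.85/√10.98) = 1 − Φ(0.8601) ≈ 0.19487. Doubling: P(τ_{2.85} ≤ 10.98) ≈ 2 · 0.19487 = 0.38974 ≈ 0.3897.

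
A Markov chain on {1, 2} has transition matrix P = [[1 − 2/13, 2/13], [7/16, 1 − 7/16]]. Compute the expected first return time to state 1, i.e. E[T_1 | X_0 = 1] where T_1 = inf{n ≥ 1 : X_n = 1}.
E[T_1 | X_0 = 1] = 1/π_1 = 123/91

For an irreducible recurrent Markov chain with stationary distribution π, E[T_i | X_0 = i] = 1/π_i (Kac's formula). Here π_1 = (7/16)/(2/13 + 7/16) = (7/16)/(123/208) = 91/123, so E[T_1 | X_0 = 1] = 1/π_1 = (2/13 + 7/16)/(7/16) = (123/208)/(7/16) = 123/91.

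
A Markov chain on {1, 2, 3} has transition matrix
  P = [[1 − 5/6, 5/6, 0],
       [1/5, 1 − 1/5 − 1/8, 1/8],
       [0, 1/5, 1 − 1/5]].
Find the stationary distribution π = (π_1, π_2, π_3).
π = (48/373, 200/373, 125/373)

This is a birth-death chain on three states, which satisfies detailed balance: π_1 · P_{12} = π_2 · P_{21} and π_2 · P_{23} = π_3 · P_{32}.
From π_1 · 5/6 = π_2 · 1/5: π_2/π_1 = (5/6)/(1/5) = 25/6.
From π_2 · 1/8 = π_3 · 1/5: π_3/π_2 = (1/8)/(1/5) = 5/8.
Take π_1 proportional to 1; then unnormalized π = (1, 25/6, 125/48). Normalize by dividing by the sum 373/48:
  π = (48/373, 200/373, 125/373).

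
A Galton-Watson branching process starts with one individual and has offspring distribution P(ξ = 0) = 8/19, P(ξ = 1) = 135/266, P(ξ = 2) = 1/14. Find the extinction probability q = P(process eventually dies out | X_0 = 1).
q = 1

Mean offspring μ = 0·8/19 + 1·135/266 + 2·1/14 = 173/266 ≤ 1. For μ ≤ 1 with offspring not concentrated at 1, the Galton-Watson process goes extinct almost surely, so q = 1.
(Algebraic check: The pgf is f(s) = 8/19 + 135/266·s + 1/14·s². The extinction probability q is the smallest fixed point of f in [0, 1]. Setting s = f(s):
  1/14·s² + (135/266 − 1)·s + 8/19 = 0
  1/14·s² − (8/19 + 1/14)·s + 8/19 = 0
which factors as (s − 1)·(1/14·s − 8/19) = 0, giving roots s = 1 and s = (8/19)/(1/14) = 112/19. Since 112/19 ≥ 1, the smallest root in [0, 1] is s = 1.)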